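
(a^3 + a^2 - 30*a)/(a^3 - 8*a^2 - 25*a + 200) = a*(a + 6)/(a^2 - 3*a - 40)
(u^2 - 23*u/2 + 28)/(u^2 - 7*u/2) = (u - 8)/u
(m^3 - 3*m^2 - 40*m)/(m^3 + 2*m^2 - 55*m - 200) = m/(m + 5)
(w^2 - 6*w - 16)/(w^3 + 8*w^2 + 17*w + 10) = (w - 8)/(w^2 + 6*w + 5)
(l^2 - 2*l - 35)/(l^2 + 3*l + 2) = (l^2 - 2*l - 35)/(l^2 + 3*l + 2)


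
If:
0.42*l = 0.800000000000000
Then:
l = 1.90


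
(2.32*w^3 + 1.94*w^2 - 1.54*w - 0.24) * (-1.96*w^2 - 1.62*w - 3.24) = -4.5472*w^5 - 7.5608*w^4 - 7.6412*w^3 - 3.3204*w^2 + 5.3784*w + 0.7776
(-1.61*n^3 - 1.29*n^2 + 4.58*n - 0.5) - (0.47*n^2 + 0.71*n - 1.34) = -1.61*n^3 - 1.76*n^2 + 3.87*n + 0.84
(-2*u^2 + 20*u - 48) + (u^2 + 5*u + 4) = -u^2 + 25*u - 44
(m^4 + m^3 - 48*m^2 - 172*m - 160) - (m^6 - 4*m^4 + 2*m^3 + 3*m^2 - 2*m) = -m^6 + 5*m^4 - m^3 - 51*m^2 - 170*m - 160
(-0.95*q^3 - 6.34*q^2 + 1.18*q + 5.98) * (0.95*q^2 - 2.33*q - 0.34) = -0.9025*q^5 - 3.8095*q^4 + 16.2162*q^3 + 5.0872*q^2 - 14.3346*q - 2.0332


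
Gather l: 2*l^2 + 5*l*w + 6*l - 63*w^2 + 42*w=2*l^2 + l*(5*w + 6) - 63*w^2 + 42*w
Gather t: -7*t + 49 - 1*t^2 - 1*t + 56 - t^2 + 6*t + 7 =-2*t^2 - 2*t + 112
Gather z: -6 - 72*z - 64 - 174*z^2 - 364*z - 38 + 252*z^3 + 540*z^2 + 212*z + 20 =252*z^3 + 366*z^2 - 224*z - 88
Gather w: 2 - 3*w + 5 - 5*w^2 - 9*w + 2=-5*w^2 - 12*w + 9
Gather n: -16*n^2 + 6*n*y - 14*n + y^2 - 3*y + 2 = -16*n^2 + n*(6*y - 14) + y^2 - 3*y + 2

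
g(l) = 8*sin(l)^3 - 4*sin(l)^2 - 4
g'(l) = 24*sin(l)^2*cos(l) - 8*sin(l)*cos(l) = 8*(3*sin(l) - 1)*sin(l)*cos(l)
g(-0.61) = -6.82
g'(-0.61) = 10.21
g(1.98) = -1.19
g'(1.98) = -5.12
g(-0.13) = -4.08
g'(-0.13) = 1.43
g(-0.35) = -4.79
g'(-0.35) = 5.23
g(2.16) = -2.17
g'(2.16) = -5.52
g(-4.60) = -0.10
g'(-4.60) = -1.77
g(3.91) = -8.62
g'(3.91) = -12.33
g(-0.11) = -4.06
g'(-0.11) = 1.16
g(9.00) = -4.12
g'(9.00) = -0.71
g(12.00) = -6.39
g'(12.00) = 9.45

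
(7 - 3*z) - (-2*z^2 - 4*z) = 2*z^2 + z + 7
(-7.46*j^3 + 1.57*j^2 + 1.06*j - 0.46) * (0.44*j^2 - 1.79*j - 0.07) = -3.2824*j^5 + 14.0442*j^4 - 1.8217*j^3 - 2.2097*j^2 + 0.7492*j + 0.0322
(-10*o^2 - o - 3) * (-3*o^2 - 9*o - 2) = 30*o^4 + 93*o^3 + 38*o^2 + 29*o + 6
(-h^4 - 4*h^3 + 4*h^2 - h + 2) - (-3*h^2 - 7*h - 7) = -h^4 - 4*h^3 + 7*h^2 + 6*h + 9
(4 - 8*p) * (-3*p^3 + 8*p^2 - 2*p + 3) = 24*p^4 - 76*p^3 + 48*p^2 - 32*p + 12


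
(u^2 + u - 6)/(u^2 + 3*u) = (u - 2)/u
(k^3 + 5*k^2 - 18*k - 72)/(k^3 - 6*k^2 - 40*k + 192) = (k + 3)/(k - 8)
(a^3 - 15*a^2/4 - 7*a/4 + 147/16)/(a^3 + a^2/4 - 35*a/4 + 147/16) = (4*a^2 - 8*a - 21)/(4*a^2 + 8*a - 21)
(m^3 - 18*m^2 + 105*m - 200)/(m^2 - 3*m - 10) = (m^2 - 13*m + 40)/(m + 2)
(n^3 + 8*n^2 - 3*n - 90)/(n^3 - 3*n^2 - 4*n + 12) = (n^2 + 11*n + 30)/(n^2 - 4)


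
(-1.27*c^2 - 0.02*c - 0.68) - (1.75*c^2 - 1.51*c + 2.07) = -3.02*c^2 + 1.49*c - 2.75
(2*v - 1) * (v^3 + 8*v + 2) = 2*v^4 - v^3 + 16*v^2 - 4*v - 2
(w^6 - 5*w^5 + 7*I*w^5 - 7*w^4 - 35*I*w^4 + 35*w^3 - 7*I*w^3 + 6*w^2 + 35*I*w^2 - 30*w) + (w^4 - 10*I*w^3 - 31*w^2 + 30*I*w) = w^6 - 5*w^5 + 7*I*w^5 - 6*w^4 - 35*I*w^4 + 35*w^3 - 17*I*w^3 - 25*w^2 + 35*I*w^2 - 30*w + 30*I*w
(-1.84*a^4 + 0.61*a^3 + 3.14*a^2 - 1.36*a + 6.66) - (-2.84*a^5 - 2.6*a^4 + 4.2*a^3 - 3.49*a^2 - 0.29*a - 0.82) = 2.84*a^5 + 0.76*a^4 - 3.59*a^3 + 6.63*a^2 - 1.07*a + 7.48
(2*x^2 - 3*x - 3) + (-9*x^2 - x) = -7*x^2 - 4*x - 3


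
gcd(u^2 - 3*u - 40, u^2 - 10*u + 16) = u - 8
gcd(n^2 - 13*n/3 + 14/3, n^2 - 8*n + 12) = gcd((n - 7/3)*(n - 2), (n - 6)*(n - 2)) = n - 2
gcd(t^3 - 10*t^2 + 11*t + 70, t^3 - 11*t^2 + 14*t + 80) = t^2 - 3*t - 10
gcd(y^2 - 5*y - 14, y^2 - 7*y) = y - 7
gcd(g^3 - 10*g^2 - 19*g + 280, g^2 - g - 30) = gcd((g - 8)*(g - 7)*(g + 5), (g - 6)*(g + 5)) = g + 5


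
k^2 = k^2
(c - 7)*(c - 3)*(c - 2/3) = c^3 - 32*c^2/3 + 83*c/3 - 14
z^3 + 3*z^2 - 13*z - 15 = (z - 3)*(z + 1)*(z + 5)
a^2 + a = a*(a + 1)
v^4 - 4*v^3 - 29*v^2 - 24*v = v*(v - 8)*(v + 1)*(v + 3)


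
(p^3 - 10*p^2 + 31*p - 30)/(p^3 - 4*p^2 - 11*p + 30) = (p - 3)/(p + 3)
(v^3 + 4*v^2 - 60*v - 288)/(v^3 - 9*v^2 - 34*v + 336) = (v + 6)/(v - 7)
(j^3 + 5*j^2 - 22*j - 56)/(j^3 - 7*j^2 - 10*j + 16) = (j^2 + 3*j - 28)/(j^2 - 9*j + 8)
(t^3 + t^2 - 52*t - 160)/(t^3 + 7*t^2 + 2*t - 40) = (t - 8)/(t - 2)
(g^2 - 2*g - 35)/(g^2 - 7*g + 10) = (g^2 - 2*g - 35)/(g^2 - 7*g + 10)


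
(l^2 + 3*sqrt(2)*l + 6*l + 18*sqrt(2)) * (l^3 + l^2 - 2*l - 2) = l^5 + 3*sqrt(2)*l^4 + 7*l^4 + 4*l^3 + 21*sqrt(2)*l^3 - 14*l^2 + 12*sqrt(2)*l^2 - 42*sqrt(2)*l - 12*l - 36*sqrt(2)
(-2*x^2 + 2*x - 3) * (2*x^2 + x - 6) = -4*x^4 + 2*x^3 + 8*x^2 - 15*x + 18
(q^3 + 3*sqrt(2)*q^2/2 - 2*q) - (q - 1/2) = q^3 + 3*sqrt(2)*q^2/2 - 3*q + 1/2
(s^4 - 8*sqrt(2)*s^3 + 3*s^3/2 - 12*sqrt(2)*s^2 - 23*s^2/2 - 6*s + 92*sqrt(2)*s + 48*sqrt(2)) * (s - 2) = s^5 - 8*sqrt(2)*s^4 - s^4/2 - 29*s^3/2 + 4*sqrt(2)*s^3 + 17*s^2 + 116*sqrt(2)*s^2 - 136*sqrt(2)*s + 12*s - 96*sqrt(2)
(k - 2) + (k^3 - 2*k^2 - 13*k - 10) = k^3 - 2*k^2 - 12*k - 12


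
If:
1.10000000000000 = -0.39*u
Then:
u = -2.82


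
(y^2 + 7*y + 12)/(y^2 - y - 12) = (y + 4)/(y - 4)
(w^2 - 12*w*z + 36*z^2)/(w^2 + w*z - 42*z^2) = (w - 6*z)/(w + 7*z)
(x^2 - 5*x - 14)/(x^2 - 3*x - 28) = (x + 2)/(x + 4)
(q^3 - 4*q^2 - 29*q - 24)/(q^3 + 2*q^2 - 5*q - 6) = (q - 8)/(q - 2)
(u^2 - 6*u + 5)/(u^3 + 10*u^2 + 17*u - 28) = (u - 5)/(u^2 + 11*u + 28)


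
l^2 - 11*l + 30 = (l - 6)*(l - 5)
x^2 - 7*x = x*(x - 7)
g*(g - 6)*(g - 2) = g^3 - 8*g^2 + 12*g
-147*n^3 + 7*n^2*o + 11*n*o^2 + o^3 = (-3*n + o)*(7*n + o)^2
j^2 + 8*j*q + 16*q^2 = (j + 4*q)^2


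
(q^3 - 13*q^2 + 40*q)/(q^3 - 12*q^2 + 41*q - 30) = q*(q - 8)/(q^2 - 7*q + 6)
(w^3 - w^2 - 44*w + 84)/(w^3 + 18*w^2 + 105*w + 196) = (w^2 - 8*w + 12)/(w^2 + 11*w + 28)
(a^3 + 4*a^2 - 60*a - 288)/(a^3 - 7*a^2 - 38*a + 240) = (a + 6)/(a - 5)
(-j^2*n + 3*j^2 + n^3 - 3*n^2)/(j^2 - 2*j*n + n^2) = (-j*n + 3*j - n^2 + 3*n)/(j - n)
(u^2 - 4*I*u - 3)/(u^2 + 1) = (u - 3*I)/(u + I)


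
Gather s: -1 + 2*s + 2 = 2*s + 1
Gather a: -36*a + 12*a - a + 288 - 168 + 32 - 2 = 150 - 25*a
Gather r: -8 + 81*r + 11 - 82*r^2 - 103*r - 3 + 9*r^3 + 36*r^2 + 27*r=9*r^3 - 46*r^2 + 5*r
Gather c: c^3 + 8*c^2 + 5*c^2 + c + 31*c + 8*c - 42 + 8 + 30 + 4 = c^3 + 13*c^2 + 40*c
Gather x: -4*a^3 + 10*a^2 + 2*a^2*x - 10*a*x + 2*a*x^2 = -4*a^3 + 10*a^2 + 2*a*x^2 + x*(2*a^2 - 10*a)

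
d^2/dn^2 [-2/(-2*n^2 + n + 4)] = 4*(4*n^2 - 2*n - (4*n - 1)^2 - 8)/(-2*n^2 + n + 4)^3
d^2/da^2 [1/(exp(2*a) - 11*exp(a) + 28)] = ((11 - 4*exp(a))*(exp(2*a) - 11*exp(a) + 28) + 2*(2*exp(a) - 11)^2*exp(a))*exp(a)/(exp(2*a) - 11*exp(a) + 28)^3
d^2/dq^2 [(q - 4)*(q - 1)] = 2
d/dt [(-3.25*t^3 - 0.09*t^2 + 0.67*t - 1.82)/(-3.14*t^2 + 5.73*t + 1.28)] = (10.205*t^4 - 37.245*t^3 - 10.8919*t^2 - 11.66*t + 11.2862)/(9.8596*t^4 - 35.9844*t^3 + 24.7945*t^2 + 14.6688*t + 1.6384)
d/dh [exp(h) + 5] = exp(h)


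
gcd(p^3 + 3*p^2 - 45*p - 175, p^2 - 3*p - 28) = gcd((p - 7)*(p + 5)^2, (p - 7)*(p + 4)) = p - 7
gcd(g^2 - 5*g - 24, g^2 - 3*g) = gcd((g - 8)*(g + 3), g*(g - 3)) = 1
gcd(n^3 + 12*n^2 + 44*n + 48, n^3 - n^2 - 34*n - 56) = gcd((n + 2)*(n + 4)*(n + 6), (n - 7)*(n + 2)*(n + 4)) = n^2 + 6*n + 8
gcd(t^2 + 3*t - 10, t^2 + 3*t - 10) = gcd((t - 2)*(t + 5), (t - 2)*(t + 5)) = t^2 + 3*t - 10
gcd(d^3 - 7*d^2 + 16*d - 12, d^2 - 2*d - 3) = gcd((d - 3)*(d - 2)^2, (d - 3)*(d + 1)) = d - 3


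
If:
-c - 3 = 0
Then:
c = -3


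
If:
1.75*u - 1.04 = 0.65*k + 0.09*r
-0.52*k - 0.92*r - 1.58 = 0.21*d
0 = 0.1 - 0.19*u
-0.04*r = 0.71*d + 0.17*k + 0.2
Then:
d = -0.20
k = 0.05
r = -1.70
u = 0.53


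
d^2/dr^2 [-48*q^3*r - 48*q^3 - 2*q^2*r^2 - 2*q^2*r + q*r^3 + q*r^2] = 2*q*(-2*q + 3*r + 1)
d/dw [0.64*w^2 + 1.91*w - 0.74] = 1.28*w + 1.91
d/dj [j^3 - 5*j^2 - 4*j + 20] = 3*j^2 - 10*j - 4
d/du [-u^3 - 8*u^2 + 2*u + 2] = -3*u^2 - 16*u + 2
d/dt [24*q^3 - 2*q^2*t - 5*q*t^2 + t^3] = -2*q^2 - 10*q*t + 3*t^2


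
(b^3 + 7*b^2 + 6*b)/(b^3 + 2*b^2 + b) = (b + 6)/(b + 1)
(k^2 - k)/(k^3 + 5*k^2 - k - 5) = k/(k^2 + 6*k + 5)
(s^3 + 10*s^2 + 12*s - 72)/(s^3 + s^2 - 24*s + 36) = (s + 6)/(s - 3)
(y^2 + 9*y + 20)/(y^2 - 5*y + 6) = (y^2 + 9*y + 20)/(y^2 - 5*y + 6)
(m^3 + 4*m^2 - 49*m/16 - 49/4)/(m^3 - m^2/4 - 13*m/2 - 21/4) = (m^2 + 9*m/4 - 7)/(m^2 - 2*m - 3)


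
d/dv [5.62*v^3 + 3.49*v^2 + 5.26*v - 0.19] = 16.86*v^2 + 6.98*v + 5.26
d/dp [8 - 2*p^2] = -4*p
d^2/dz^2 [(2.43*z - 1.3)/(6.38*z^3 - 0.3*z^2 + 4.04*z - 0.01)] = (593.470152*z^5 - 662.89476*z^4 - 85.0188719999999*z^3 - 199.888152*z^2 + 8.91221999999999*z - 42.232016)/(259.694072*z^9 - 36.63396*z^8 + 495.059928*z^7 - 47.643492*z^6 + 313.601064*z^5 - 16.238652*z^4 + 66.013898*z^3 - 0.489738*z^2 + 0.001212*z - 1.0e-6)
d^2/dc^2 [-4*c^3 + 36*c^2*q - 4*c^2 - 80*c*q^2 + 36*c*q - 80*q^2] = -24*c + 72*q - 8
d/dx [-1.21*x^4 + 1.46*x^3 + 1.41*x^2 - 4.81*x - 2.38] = -4.84*x^3 + 4.38*x^2 + 2.82*x - 4.81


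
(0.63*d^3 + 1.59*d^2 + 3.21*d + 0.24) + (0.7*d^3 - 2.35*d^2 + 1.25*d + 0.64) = 1.33*d^3 - 0.76*d^2 + 4.46*d + 0.88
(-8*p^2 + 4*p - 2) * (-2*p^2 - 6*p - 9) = 16*p^4 + 40*p^3 + 52*p^2 - 24*p + 18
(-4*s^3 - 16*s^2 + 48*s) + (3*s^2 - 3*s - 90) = -4*s^3 - 13*s^2 + 45*s - 90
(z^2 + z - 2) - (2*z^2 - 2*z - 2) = -z^2 + 3*z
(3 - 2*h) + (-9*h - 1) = 2 - 11*h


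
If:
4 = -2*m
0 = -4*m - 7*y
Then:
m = -2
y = 8/7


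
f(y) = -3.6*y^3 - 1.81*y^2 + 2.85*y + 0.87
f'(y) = -10.8*y^2 - 3.62*y + 2.85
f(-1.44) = 3.76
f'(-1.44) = -14.33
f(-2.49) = 38.13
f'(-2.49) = -55.10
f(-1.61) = 6.61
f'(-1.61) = -19.32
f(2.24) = -42.29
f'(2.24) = -59.45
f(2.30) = -45.95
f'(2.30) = -62.61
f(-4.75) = 332.31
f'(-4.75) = -223.63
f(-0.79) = -0.74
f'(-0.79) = -1.03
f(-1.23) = 1.33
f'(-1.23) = -9.04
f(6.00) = -824.79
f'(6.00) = -407.67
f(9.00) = -2744.49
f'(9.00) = -904.53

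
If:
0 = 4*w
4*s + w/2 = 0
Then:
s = 0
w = 0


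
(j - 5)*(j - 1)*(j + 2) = j^3 - 4*j^2 - 7*j + 10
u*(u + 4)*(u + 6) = u^3 + 10*u^2 + 24*u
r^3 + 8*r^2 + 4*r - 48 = (r - 2)*(r + 4)*(r + 6)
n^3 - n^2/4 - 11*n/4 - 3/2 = (n - 2)*(n + 3/4)*(n + 1)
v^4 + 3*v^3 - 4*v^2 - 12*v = v*(v - 2)*(v + 2)*(v + 3)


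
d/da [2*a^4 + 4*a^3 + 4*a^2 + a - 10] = 8*a^3 + 12*a^2 + 8*a + 1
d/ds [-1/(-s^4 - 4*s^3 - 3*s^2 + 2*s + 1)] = 2*(-2*s^3 - 6*s^2 - 3*s + 1)/(s^4 + 4*s^3 + 3*s^2 - 2*s - 1)^2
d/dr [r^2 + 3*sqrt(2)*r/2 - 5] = 2*r + 3*sqrt(2)/2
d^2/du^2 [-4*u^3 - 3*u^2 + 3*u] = -24*u - 6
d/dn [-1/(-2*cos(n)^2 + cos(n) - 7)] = (4*cos(n) - 1)*sin(n)/(-cos(n) + cos(2*n) + 8)^2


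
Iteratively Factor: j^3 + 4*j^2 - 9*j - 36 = (j - 3)*(j^2 + 7*j + 12) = (j - 3)*(j + 3)*(j + 4)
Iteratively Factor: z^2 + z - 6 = (z + 3)*(z - 2)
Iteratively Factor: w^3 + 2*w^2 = (w)*(w^2 + 2*w) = w*(w + 2)*(w)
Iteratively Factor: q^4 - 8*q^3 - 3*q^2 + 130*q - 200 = (q - 5)*(q^3 - 3*q^2 - 18*q + 40) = (q - 5)*(q + 4)*(q^2 - 7*q + 10) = (q - 5)^2*(q + 4)*(q - 2)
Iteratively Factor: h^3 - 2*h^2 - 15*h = (h)*(h^2 - 2*h - 15) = h*(h - 5)*(h + 3)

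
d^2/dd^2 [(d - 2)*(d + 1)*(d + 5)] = 6*d + 8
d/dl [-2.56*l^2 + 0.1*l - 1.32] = 0.1 - 5.12*l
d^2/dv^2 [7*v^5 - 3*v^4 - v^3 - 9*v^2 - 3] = 140*v^3 - 36*v^2 - 6*v - 18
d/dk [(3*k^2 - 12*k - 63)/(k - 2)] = 3*(k^2 - 4*k + 29)/(k^2 - 4*k + 4)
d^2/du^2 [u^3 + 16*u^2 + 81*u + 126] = 6*u + 32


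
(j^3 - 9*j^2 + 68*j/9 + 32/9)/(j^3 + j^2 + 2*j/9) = (3*j^2 - 28*j + 32)/(j*(3*j + 2))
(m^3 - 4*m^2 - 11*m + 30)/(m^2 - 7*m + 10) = m + 3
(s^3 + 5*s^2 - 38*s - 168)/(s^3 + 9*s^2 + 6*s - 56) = (s - 6)/(s - 2)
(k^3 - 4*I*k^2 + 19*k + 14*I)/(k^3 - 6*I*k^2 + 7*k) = (k + 2*I)/k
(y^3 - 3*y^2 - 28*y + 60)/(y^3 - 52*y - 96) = (-y^3 + 3*y^2 + 28*y - 60)/(-y^3 + 52*y + 96)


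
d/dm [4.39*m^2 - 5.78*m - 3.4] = 8.78*m - 5.78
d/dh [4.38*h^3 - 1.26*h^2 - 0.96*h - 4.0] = 13.14*h^2 - 2.52*h - 0.96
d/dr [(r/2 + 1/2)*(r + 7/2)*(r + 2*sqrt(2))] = 3*r^2/2 + 2*sqrt(2)*r + 9*r/2 + 7/4 + 9*sqrt(2)/2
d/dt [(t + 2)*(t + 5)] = 2*t + 7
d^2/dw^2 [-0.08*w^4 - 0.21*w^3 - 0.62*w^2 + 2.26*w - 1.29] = -0.96*w^2 - 1.26*w - 1.24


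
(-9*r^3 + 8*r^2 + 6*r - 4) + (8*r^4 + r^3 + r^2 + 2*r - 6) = 8*r^4 - 8*r^3 + 9*r^2 + 8*r - 10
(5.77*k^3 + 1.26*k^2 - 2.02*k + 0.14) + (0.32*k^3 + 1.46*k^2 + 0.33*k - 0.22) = 6.09*k^3 + 2.72*k^2 - 1.69*k - 0.08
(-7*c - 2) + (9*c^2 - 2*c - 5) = 9*c^2 - 9*c - 7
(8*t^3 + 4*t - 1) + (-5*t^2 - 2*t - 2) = 8*t^3 - 5*t^2 + 2*t - 3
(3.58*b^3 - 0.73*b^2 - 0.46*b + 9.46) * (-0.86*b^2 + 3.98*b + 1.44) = -3.0788*b^5 + 14.8762*b^4 + 2.6454*b^3 - 11.0176*b^2 + 36.9884*b + 13.6224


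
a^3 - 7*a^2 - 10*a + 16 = (a - 8)*(a - 1)*(a + 2)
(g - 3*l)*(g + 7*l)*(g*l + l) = g^3*l + 4*g^2*l^2 + g^2*l - 21*g*l^3 + 4*g*l^2 - 21*l^3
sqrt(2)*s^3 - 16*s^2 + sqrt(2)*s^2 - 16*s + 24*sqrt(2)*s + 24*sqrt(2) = (s - 6*sqrt(2))*(s - 2*sqrt(2))*(sqrt(2)*s + sqrt(2))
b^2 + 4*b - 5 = (b - 1)*(b + 5)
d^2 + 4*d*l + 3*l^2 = (d + l)*(d + 3*l)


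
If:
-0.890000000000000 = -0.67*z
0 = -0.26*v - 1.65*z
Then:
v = -8.43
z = 1.33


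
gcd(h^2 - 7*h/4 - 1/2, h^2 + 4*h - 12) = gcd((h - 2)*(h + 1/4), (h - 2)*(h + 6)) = h - 2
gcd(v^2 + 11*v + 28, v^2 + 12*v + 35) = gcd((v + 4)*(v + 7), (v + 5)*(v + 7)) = v + 7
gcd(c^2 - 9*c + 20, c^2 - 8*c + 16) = c - 4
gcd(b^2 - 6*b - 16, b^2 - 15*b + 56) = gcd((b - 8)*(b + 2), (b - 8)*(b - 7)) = b - 8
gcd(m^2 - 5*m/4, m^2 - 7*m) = m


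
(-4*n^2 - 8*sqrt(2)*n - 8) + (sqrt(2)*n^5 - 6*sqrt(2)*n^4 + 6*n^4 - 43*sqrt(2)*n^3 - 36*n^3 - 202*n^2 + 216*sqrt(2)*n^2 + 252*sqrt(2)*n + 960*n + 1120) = sqrt(2)*n^5 - 6*sqrt(2)*n^4 + 6*n^4 - 43*sqrt(2)*n^3 - 36*n^3 - 206*n^2 + 216*sqrt(2)*n^2 + 244*sqrt(2)*n + 960*n + 1112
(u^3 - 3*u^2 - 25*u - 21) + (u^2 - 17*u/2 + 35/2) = u^3 - 2*u^2 - 67*u/2 - 7/2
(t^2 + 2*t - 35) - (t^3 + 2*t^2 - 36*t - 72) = -t^3 - t^2 + 38*t + 37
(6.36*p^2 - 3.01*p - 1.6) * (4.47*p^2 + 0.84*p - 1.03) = 28.4292*p^4 - 8.1123*p^3 - 16.2312*p^2 + 1.7563*p + 1.648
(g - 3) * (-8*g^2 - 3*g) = -8*g^3 + 21*g^2 + 9*g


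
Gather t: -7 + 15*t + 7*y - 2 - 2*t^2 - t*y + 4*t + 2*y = -2*t^2 + t*(19 - y) + 9*y - 9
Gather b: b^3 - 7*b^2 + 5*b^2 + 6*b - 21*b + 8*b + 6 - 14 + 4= b^3 - 2*b^2 - 7*b - 4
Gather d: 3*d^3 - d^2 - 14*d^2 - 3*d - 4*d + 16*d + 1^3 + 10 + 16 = 3*d^3 - 15*d^2 + 9*d + 27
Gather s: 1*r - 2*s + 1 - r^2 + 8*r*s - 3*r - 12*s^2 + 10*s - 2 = -r^2 - 2*r - 12*s^2 + s*(8*r + 8) - 1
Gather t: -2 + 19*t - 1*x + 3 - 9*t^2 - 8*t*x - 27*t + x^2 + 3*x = -9*t^2 + t*(-8*x - 8) + x^2 + 2*x + 1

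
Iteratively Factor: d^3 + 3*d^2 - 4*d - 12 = (d + 2)*(d^2 + d - 6) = (d + 2)*(d + 3)*(d - 2)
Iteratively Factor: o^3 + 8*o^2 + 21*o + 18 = (o + 2)*(o^2 + 6*o + 9) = (o + 2)*(o + 3)*(o + 3)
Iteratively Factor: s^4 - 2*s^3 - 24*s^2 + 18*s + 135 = (s + 3)*(s^3 - 5*s^2 - 9*s + 45) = (s - 3)*(s + 3)*(s^2 - 2*s - 15) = (s - 5)*(s - 3)*(s + 3)*(s + 3)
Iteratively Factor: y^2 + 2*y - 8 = (y + 4)*(y - 2)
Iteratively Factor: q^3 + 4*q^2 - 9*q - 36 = (q + 3)*(q^2 + q - 12) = (q - 3)*(q + 3)*(q + 4)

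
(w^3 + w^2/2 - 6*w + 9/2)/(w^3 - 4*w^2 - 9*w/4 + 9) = 2*(w^2 + 2*w - 3)/(2*w^2 - 5*w - 12)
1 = 1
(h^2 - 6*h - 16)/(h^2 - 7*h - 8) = (h + 2)/(h + 1)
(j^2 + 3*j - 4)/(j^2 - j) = (j + 4)/j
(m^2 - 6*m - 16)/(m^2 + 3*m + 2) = (m - 8)/(m + 1)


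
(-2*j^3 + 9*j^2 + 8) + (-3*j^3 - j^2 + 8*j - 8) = -5*j^3 + 8*j^2 + 8*j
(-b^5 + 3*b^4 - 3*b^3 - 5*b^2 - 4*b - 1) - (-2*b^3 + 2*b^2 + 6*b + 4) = -b^5 + 3*b^4 - b^3 - 7*b^2 - 10*b - 5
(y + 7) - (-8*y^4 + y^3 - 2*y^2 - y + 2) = 8*y^4 - y^3 + 2*y^2 + 2*y + 5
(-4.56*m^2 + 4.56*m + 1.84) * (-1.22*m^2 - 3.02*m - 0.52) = 5.5632*m^4 + 8.208*m^3 - 13.6448*m^2 - 7.928*m - 0.9568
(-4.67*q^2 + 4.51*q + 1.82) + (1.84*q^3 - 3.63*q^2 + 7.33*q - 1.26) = 1.84*q^3 - 8.3*q^2 + 11.84*q + 0.56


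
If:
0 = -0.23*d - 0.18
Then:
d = -0.78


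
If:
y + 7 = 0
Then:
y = -7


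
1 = 1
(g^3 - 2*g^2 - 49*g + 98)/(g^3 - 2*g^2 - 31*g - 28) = (g^2 + 5*g - 14)/(g^2 + 5*g + 4)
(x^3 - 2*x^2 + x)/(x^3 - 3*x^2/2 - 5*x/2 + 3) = 2*x*(x - 1)/(2*x^2 - x - 6)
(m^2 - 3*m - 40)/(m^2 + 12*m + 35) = (m - 8)/(m + 7)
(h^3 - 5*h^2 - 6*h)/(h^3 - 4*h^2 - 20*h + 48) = h*(h + 1)/(h^2 + 2*h - 8)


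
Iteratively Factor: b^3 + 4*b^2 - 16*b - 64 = (b - 4)*(b^2 + 8*b + 16) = (b - 4)*(b + 4)*(b + 4)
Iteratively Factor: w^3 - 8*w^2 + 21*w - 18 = (w - 2)*(w^2 - 6*w + 9) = (w - 3)*(w - 2)*(w - 3)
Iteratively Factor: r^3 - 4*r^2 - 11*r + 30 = (r - 5)*(r^2 + r - 6) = (r - 5)*(r + 3)*(r - 2)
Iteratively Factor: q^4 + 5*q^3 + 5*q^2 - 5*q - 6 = (q + 3)*(q^3 + 2*q^2 - q - 2) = (q + 1)*(q + 3)*(q^2 + q - 2) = (q + 1)*(q + 2)*(q + 3)*(q - 1)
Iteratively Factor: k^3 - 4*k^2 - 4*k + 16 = (k - 2)*(k^2 - 2*k - 8) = (k - 2)*(k + 2)*(k - 4)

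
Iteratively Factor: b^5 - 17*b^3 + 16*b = (b)*(b^4 - 17*b^2 + 16) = b*(b - 4)*(b^3 + 4*b^2 - b - 4) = b*(b - 4)*(b + 1)*(b^2 + 3*b - 4) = b*(b - 4)*(b + 1)*(b + 4)*(b - 1)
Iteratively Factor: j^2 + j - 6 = (j - 2)*(j + 3)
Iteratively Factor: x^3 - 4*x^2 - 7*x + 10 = (x - 1)*(x^2 - 3*x - 10) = (x - 1)*(x + 2)*(x - 5)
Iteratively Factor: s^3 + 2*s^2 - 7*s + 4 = (s - 1)*(s^2 + 3*s - 4) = (s - 1)*(s + 4)*(s - 1)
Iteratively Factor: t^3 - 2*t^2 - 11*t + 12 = (t - 1)*(t^2 - t - 12) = (t - 4)*(t - 1)*(t + 3)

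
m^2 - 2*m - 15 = (m - 5)*(m + 3)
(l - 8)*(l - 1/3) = l^2 - 25*l/3 + 8/3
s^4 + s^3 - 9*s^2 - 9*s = s*(s - 3)*(s + 1)*(s + 3)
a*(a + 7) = a^2 + 7*a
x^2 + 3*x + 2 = (x + 1)*(x + 2)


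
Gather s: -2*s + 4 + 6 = 10 - 2*s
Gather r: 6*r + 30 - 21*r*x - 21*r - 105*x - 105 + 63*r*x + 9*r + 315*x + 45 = r*(42*x - 6) + 210*x - 30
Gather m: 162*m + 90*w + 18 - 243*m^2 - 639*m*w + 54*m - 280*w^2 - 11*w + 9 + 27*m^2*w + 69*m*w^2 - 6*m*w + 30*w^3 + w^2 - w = m^2*(27*w - 243) + m*(69*w^2 - 645*w + 216) + 30*w^3 - 279*w^2 + 78*w + 27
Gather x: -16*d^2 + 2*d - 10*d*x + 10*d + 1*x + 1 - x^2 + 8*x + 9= -16*d^2 + 12*d - x^2 + x*(9 - 10*d) + 10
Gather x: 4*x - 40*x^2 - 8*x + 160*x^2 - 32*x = 120*x^2 - 36*x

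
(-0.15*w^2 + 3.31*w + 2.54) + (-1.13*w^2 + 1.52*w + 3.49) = -1.28*w^2 + 4.83*w + 6.03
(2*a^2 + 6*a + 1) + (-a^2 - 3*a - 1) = a^2 + 3*a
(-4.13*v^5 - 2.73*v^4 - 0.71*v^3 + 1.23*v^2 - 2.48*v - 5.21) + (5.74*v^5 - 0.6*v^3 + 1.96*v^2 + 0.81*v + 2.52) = 1.61*v^5 - 2.73*v^4 - 1.31*v^3 + 3.19*v^2 - 1.67*v - 2.69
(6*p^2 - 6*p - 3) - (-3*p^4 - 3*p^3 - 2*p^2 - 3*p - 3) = 3*p^4 + 3*p^3 + 8*p^2 - 3*p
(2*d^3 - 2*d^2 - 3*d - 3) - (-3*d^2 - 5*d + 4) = 2*d^3 + d^2 + 2*d - 7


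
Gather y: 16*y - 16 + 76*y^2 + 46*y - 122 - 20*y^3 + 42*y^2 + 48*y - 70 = -20*y^3 + 118*y^2 + 110*y - 208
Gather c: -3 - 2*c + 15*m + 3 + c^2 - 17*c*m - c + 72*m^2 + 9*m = c^2 + c*(-17*m - 3) + 72*m^2 + 24*m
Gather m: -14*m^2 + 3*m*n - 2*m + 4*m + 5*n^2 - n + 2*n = -14*m^2 + m*(3*n + 2) + 5*n^2 + n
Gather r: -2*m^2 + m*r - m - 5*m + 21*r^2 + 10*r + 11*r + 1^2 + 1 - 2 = -2*m^2 - 6*m + 21*r^2 + r*(m + 21)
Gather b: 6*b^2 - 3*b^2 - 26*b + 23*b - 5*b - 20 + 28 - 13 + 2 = 3*b^2 - 8*b - 3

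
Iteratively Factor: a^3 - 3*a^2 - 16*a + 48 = (a - 3)*(a^2 - 16) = (a - 4)*(a - 3)*(a + 4)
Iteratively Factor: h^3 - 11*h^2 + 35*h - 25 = (h - 5)*(h^2 - 6*h + 5) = (h - 5)^2*(h - 1)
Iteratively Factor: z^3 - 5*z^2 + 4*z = (z - 1)*(z^2 - 4*z) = z*(z - 1)*(z - 4)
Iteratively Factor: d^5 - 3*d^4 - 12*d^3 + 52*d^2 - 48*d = (d - 2)*(d^4 - d^3 - 14*d^2 + 24*d) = (d - 2)^2*(d^3 + d^2 - 12*d) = (d - 2)^2*(d + 4)*(d^2 - 3*d) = (d - 3)*(d - 2)^2*(d + 4)*(d)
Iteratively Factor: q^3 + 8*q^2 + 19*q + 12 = (q + 1)*(q^2 + 7*q + 12) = (q + 1)*(q + 3)*(q + 4)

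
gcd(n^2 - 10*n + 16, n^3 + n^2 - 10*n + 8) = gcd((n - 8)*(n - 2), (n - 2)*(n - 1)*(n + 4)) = n - 2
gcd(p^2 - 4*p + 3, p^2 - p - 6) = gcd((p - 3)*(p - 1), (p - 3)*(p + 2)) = p - 3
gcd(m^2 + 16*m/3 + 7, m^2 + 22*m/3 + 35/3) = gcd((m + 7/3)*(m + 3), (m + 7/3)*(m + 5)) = m + 7/3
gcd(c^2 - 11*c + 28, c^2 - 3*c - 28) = c - 7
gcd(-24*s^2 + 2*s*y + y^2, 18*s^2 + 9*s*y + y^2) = 6*s + y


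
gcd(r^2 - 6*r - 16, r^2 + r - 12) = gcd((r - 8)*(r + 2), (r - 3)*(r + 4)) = 1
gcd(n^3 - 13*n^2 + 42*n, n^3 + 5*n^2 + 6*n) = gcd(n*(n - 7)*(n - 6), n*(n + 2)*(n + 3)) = n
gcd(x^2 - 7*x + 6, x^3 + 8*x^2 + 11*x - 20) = x - 1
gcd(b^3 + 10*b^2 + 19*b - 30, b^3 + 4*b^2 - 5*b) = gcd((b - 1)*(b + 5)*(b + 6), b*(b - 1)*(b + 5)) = b^2 + 4*b - 5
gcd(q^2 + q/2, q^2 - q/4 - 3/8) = q + 1/2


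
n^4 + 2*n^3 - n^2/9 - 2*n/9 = n*(n - 1/3)*(n + 1/3)*(n + 2)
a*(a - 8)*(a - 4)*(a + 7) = a^4 - 5*a^3 - 52*a^2 + 224*a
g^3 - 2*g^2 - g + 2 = (g - 2)*(g - 1)*(g + 1)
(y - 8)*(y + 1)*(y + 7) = y^3 - 57*y - 56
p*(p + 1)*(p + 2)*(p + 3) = p^4 + 6*p^3 + 11*p^2 + 6*p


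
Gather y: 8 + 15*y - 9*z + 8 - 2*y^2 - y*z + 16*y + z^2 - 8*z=-2*y^2 + y*(31 - z) + z^2 - 17*z + 16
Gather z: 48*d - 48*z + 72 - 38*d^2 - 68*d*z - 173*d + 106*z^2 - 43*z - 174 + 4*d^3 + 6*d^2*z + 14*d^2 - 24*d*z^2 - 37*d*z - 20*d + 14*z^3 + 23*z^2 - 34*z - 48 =4*d^3 - 24*d^2 - 145*d + 14*z^3 + z^2*(129 - 24*d) + z*(6*d^2 - 105*d - 125) - 150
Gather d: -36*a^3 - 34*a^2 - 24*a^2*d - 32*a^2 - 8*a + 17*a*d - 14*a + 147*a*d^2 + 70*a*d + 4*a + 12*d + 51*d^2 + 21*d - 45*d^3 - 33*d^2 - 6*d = -36*a^3 - 66*a^2 - 18*a - 45*d^3 + d^2*(147*a + 18) + d*(-24*a^2 + 87*a + 27)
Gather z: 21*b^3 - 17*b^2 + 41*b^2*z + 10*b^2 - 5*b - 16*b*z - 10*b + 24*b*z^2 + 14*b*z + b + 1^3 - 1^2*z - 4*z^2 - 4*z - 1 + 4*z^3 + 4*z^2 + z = 21*b^3 - 7*b^2 + 24*b*z^2 - 14*b + 4*z^3 + z*(41*b^2 - 2*b - 4)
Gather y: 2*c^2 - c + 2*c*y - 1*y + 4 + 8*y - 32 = 2*c^2 - c + y*(2*c + 7) - 28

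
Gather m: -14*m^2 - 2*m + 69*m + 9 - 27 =-14*m^2 + 67*m - 18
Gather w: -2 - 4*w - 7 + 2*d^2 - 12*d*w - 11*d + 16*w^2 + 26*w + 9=2*d^2 - 11*d + 16*w^2 + w*(22 - 12*d)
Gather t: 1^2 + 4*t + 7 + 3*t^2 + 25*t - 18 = 3*t^2 + 29*t - 10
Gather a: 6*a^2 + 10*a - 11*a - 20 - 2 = 6*a^2 - a - 22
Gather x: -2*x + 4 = 4 - 2*x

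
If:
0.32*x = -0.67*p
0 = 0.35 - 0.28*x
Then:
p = -0.60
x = 1.25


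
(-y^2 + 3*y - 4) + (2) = -y^2 + 3*y - 2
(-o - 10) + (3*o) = 2*o - 10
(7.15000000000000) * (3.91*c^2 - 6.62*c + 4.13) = 27.9565*c^2 - 47.333*c + 29.5295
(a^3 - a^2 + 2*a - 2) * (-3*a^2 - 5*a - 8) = -3*a^5 - 2*a^4 - 9*a^3 + 4*a^2 - 6*a + 16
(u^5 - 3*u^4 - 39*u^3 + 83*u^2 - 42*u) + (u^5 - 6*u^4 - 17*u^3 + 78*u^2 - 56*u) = 2*u^5 - 9*u^4 - 56*u^3 + 161*u^2 - 98*u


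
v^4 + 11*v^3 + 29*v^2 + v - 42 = (v - 1)*(v + 2)*(v + 3)*(v + 7)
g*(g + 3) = g^2 + 3*g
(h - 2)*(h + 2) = h^2 - 4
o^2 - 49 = (o - 7)*(o + 7)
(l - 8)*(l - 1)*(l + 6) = l^3 - 3*l^2 - 46*l + 48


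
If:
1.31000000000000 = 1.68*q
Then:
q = 0.78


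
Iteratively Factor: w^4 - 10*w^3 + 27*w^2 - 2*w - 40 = (w - 4)*(w^3 - 6*w^2 + 3*w + 10) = (w - 4)*(w - 2)*(w^2 - 4*w - 5) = (w - 5)*(w - 4)*(w - 2)*(w + 1)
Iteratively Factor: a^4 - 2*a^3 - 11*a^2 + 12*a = (a - 1)*(a^3 - a^2 - 12*a) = (a - 4)*(a - 1)*(a^2 + 3*a) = a*(a - 4)*(a - 1)*(a + 3)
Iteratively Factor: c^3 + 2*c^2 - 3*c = (c - 1)*(c^2 + 3*c) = (c - 1)*(c + 3)*(c)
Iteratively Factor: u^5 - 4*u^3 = (u)*(u^4 - 4*u^2) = u^2*(u^3 - 4*u) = u^2*(u - 2)*(u^2 + 2*u) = u^2*(u - 2)*(u + 2)*(u)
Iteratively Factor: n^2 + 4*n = (n + 4)*(n)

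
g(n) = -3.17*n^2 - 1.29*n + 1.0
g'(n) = -6.34*n - 1.29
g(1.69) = -10.23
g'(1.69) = -12.00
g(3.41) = -40.26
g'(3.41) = -22.91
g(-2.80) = -20.24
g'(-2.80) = 16.46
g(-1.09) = -1.36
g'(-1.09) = 5.62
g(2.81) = -27.66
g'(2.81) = -19.11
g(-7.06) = -147.90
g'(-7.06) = 43.47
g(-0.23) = 1.13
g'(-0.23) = 0.17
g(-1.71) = -6.06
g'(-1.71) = 9.55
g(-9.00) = -244.16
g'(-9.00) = 55.77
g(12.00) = -470.96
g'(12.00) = -77.37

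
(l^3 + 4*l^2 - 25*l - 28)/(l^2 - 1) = (l^2 + 3*l - 28)/(l - 1)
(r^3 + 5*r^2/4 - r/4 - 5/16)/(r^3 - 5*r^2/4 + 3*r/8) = (8*r^2 + 14*r + 5)/(2*r*(4*r - 3))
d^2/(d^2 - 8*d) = d/(d - 8)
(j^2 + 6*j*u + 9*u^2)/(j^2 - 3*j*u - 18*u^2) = (-j - 3*u)/(-j + 6*u)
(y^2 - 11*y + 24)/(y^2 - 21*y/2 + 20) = 2*(y - 3)/(2*y - 5)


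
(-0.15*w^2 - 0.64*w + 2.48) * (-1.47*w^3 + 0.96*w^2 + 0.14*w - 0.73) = 0.2205*w^5 + 0.7968*w^4 - 4.281*w^3 + 2.4007*w^2 + 0.8144*w - 1.8104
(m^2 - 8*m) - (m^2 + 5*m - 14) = 14 - 13*m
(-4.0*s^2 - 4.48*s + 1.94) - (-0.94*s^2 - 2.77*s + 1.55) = -3.06*s^2 - 1.71*s + 0.39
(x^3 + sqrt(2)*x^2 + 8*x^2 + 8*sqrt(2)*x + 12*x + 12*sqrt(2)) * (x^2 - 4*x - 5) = x^5 + sqrt(2)*x^4 + 4*x^4 - 25*x^3 + 4*sqrt(2)*x^3 - 88*x^2 - 25*sqrt(2)*x^2 - 88*sqrt(2)*x - 60*x - 60*sqrt(2)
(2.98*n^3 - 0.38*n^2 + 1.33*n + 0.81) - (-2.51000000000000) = 2.98*n^3 - 0.38*n^2 + 1.33*n + 3.32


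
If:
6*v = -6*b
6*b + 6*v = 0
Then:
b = -v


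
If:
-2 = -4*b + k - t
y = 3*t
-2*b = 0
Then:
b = 0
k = y/3 - 2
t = y/3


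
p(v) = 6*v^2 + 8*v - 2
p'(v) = 12*v + 8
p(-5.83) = 155.29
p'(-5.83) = -61.96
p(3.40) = 94.56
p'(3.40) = 48.80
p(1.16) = 15.35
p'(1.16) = 21.92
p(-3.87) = 56.90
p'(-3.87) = -38.44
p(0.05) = -1.58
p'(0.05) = 8.60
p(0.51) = 3.64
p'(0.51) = 14.12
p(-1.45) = -0.98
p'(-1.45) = -9.40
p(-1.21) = -2.90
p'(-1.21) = -6.52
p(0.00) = -2.00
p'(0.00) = 8.00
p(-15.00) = 1228.00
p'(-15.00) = -172.00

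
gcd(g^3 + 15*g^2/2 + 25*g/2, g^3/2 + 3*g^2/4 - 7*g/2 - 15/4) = 1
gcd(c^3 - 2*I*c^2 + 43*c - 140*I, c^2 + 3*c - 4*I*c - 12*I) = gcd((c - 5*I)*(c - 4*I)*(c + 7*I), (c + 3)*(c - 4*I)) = c - 4*I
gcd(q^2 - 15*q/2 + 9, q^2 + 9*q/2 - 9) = q - 3/2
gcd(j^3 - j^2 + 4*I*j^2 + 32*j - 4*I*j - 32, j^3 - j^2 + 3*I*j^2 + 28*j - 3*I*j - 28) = j^2 + j*(-1 - 4*I) + 4*I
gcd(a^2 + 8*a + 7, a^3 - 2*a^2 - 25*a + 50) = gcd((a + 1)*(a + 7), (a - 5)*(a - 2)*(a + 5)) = 1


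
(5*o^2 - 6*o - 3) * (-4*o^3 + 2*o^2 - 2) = -20*o^5 + 34*o^4 - 16*o^2 + 12*o + 6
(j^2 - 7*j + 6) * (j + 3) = j^3 - 4*j^2 - 15*j + 18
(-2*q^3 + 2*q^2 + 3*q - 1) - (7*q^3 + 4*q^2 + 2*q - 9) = -9*q^3 - 2*q^2 + q + 8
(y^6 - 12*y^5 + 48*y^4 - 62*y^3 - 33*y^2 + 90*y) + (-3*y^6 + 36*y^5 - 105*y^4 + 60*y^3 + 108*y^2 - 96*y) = -2*y^6 + 24*y^5 - 57*y^4 - 2*y^3 + 75*y^2 - 6*y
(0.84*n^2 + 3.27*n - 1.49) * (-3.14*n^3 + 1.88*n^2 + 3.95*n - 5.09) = -2.6376*n^5 - 8.6886*n^4 + 14.1442*n^3 + 5.8397*n^2 - 22.5298*n + 7.5841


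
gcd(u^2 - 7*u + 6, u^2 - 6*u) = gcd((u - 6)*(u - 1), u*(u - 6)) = u - 6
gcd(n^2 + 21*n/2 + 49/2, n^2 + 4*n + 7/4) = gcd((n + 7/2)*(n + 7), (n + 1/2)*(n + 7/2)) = n + 7/2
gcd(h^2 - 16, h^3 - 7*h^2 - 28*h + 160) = h - 4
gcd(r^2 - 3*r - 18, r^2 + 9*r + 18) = r + 3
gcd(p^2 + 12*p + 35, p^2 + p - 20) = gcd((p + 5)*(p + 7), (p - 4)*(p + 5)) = p + 5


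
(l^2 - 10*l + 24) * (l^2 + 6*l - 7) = l^4 - 4*l^3 - 43*l^2 + 214*l - 168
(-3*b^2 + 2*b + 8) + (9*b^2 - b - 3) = 6*b^2 + b + 5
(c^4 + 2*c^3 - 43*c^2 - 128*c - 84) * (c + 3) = c^5 + 5*c^4 - 37*c^3 - 257*c^2 - 468*c - 252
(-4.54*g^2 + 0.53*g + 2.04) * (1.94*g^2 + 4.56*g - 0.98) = -8.8076*g^4 - 19.6742*g^3 + 10.8236*g^2 + 8.783*g - 1.9992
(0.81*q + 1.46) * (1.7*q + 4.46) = 1.377*q^2 + 6.0946*q + 6.5116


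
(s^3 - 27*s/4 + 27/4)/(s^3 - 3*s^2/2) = 1 + 3/(2*s) - 9/(2*s^2)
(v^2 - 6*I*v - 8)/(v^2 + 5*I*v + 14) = (v - 4*I)/(v + 7*I)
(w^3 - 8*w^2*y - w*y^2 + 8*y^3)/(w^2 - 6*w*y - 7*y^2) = (-w^2 + 9*w*y - 8*y^2)/(-w + 7*y)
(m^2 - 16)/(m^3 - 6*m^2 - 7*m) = (16 - m^2)/(m*(-m^2 + 6*m + 7))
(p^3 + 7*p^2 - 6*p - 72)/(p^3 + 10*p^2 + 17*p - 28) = (p^2 + 3*p - 18)/(p^2 + 6*p - 7)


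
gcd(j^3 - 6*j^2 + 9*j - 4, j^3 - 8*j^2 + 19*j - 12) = j^2 - 5*j + 4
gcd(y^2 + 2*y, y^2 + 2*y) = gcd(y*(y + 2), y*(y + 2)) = y^2 + 2*y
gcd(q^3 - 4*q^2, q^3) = q^2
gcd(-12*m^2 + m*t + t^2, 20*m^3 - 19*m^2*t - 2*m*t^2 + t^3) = 4*m + t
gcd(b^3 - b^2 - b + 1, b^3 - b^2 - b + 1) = b^3 - b^2 - b + 1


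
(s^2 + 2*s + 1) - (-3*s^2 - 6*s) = 4*s^2 + 8*s + 1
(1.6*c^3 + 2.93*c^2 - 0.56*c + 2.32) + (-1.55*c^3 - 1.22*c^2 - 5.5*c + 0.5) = 0.05*c^3 + 1.71*c^2 - 6.06*c + 2.82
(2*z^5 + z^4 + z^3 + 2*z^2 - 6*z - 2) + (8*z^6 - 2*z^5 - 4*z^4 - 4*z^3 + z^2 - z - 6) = 8*z^6 - 3*z^4 - 3*z^3 + 3*z^2 - 7*z - 8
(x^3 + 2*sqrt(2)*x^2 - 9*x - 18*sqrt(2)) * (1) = x^3 + 2*sqrt(2)*x^2 - 9*x - 18*sqrt(2)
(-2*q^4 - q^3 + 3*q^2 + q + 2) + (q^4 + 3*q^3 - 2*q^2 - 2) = -q^4 + 2*q^3 + q^2 + q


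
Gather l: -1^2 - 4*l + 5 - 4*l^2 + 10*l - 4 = -4*l^2 + 6*l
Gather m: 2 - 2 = 0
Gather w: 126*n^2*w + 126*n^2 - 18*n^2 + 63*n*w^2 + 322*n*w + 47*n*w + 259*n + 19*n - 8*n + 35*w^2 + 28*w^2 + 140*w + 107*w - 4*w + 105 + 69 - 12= 108*n^2 + 270*n + w^2*(63*n + 63) + w*(126*n^2 + 369*n + 243) + 162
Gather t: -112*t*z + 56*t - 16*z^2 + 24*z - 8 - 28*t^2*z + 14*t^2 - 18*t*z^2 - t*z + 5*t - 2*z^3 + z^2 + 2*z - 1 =t^2*(14 - 28*z) + t*(-18*z^2 - 113*z + 61) - 2*z^3 - 15*z^2 + 26*z - 9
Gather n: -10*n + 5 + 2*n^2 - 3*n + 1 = 2*n^2 - 13*n + 6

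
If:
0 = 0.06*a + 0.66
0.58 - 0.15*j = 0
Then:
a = -11.00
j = 3.87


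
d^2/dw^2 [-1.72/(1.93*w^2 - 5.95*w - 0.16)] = (-12.813656*w^2 + 39.50324*w + 1.72*(3.86*w - 5.95)*(7.72*w - 11.9) + 1.062272)/(-1.93*w^2 + 5.95*w + 0.16)^3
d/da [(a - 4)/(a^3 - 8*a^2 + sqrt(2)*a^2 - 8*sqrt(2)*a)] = (a*(a^2 - 8*a + sqrt(2)*a - 8*sqrt(2)) - (a - 4)*(3*a^2 - 16*a + 2*sqrt(2)*a - 8*sqrt(2)))/(a^2*(a^2 - 8*a + sqrt(2)*a - 8*sqrt(2))^2)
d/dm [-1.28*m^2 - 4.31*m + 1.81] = -2.56*m - 4.31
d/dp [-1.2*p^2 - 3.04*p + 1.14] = -2.4*p - 3.04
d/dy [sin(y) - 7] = cos(y)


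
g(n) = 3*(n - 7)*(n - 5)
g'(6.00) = 0.00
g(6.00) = -3.00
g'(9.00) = 18.00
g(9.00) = 24.00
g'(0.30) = -34.20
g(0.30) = 94.47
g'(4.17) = -10.98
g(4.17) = 7.05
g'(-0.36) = -38.16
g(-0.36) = 118.35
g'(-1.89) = -47.34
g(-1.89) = 183.76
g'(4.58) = -8.52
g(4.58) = 3.05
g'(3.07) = -17.58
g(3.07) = 22.75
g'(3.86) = -12.84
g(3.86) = 10.74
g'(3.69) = -13.86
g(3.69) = 13.01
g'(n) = 6*n - 36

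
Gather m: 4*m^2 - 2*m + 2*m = 4*m^2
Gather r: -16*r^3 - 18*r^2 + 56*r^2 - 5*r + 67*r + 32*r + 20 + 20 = -16*r^3 + 38*r^2 + 94*r + 40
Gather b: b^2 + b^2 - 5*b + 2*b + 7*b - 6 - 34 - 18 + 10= 2*b^2 + 4*b - 48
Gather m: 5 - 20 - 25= -40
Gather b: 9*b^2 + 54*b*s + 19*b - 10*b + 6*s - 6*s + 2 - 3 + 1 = 9*b^2 + b*(54*s + 9)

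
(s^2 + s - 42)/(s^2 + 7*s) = (s - 6)/s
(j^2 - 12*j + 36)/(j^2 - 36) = (j - 6)/(j + 6)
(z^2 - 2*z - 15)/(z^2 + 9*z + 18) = (z - 5)/(z + 6)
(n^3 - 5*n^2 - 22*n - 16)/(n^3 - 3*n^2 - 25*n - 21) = (n^2 - 6*n - 16)/(n^2 - 4*n - 21)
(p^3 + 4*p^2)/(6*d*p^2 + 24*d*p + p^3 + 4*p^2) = p/(6*d + p)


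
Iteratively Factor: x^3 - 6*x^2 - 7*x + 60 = (x + 3)*(x^2 - 9*x + 20) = (x - 4)*(x + 3)*(x - 5)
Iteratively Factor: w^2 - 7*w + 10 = (w - 5)*(w - 2)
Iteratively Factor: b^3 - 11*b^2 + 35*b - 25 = (b - 1)*(b^2 - 10*b + 25) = (b - 5)*(b - 1)*(b - 5)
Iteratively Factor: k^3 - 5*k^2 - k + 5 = (k - 1)*(k^2 - 4*k - 5) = (k - 5)*(k - 1)*(k + 1)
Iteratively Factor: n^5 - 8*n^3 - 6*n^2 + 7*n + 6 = (n + 2)*(n^4 - 2*n^3 - 4*n^2 + 2*n + 3) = (n - 1)*(n + 2)*(n^3 - n^2 - 5*n - 3) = (n - 3)*(n - 1)*(n + 2)*(n^2 + 2*n + 1) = (n - 3)*(n - 1)*(n + 1)*(n + 2)*(n + 1)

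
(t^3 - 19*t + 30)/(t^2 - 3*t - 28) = (-t^3 + 19*t - 30)/(-t^2 + 3*t + 28)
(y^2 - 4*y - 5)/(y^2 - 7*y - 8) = (y - 5)/(y - 8)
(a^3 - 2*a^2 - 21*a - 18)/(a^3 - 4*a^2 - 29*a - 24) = (a - 6)/(a - 8)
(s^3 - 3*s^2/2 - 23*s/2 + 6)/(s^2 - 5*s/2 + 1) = (s^2 - s - 12)/(s - 2)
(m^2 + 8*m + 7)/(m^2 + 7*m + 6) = (m + 7)/(m + 6)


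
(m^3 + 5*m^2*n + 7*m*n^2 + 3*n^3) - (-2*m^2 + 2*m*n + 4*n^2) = m^3 + 5*m^2*n + 2*m^2 + 7*m*n^2 - 2*m*n + 3*n^3 - 4*n^2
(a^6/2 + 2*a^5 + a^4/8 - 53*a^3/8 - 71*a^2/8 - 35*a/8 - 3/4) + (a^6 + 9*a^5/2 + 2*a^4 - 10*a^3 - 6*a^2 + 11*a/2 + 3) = 3*a^6/2 + 13*a^5/2 + 17*a^4/8 - 133*a^3/8 - 119*a^2/8 + 9*a/8 + 9/4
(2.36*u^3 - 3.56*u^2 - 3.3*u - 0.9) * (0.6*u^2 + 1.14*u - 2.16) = 1.416*u^5 + 0.554399999999999*u^4 - 11.136*u^3 + 3.3876*u^2 + 6.102*u + 1.944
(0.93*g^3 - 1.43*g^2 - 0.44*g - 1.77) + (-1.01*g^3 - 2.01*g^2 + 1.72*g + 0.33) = -0.08*g^3 - 3.44*g^2 + 1.28*g - 1.44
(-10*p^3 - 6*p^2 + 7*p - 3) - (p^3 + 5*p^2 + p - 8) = -11*p^3 - 11*p^2 + 6*p + 5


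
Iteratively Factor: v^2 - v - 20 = (v - 5)*(v + 4)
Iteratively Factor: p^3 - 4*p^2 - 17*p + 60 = (p + 4)*(p^2 - 8*p + 15) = (p - 5)*(p + 4)*(p - 3)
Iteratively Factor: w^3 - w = (w)*(w^2 - 1) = w*(w + 1)*(w - 1)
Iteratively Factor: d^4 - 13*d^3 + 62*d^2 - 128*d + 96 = (d - 2)*(d^3 - 11*d^2 + 40*d - 48) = (d - 3)*(d - 2)*(d^2 - 8*d + 16) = (d - 4)*(d - 3)*(d - 2)*(d - 4)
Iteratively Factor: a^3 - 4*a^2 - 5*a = (a - 5)*(a^2 + a) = (a - 5)*(a + 1)*(a)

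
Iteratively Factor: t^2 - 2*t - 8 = (t - 4)*(t + 2)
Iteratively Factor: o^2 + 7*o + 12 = (o + 4)*(o + 3)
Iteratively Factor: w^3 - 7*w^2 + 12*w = (w - 4)*(w^2 - 3*w) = (w - 4)*(w - 3)*(w)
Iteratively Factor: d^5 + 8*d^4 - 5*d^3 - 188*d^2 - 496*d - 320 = (d + 4)*(d^4 + 4*d^3 - 21*d^2 - 104*d - 80) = (d - 5)*(d + 4)*(d^3 + 9*d^2 + 24*d + 16) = (d - 5)*(d + 4)^2*(d^2 + 5*d + 4) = (d - 5)*(d + 1)*(d + 4)^2*(d + 4)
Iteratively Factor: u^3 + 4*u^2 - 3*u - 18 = (u + 3)*(u^2 + u - 6) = (u - 2)*(u + 3)*(u + 3)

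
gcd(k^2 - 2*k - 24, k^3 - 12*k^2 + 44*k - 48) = k - 6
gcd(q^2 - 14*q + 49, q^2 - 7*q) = q - 7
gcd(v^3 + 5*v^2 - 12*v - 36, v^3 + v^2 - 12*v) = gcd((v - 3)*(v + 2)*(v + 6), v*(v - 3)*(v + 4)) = v - 3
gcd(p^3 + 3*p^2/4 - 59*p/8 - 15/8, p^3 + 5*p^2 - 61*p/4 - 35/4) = p - 5/2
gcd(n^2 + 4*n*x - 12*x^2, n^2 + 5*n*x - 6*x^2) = n + 6*x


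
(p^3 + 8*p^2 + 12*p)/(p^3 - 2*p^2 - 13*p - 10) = p*(p + 6)/(p^2 - 4*p - 5)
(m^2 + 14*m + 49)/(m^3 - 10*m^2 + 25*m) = (m^2 + 14*m + 49)/(m*(m^2 - 10*m + 25))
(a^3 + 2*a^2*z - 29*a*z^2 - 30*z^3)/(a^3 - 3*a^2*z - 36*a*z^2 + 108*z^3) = (a^2 - 4*a*z - 5*z^2)/(a^2 - 9*a*z + 18*z^2)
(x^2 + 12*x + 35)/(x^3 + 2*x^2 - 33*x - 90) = (x + 7)/(x^2 - 3*x - 18)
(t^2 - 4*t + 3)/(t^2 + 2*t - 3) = (t - 3)/(t + 3)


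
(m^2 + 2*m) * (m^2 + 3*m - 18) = m^4 + 5*m^3 - 12*m^2 - 36*m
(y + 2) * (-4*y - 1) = -4*y^2 - 9*y - 2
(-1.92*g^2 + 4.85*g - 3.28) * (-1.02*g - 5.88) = 1.9584*g^3 + 6.3426*g^2 - 25.1724*g + 19.2864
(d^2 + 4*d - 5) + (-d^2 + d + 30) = 5*d + 25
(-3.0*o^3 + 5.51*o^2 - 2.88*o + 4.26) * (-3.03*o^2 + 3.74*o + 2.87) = 9.09*o^5 - 27.9153*o^4 + 20.7238*o^3 - 7.8653*o^2 + 7.6668*o + 12.2262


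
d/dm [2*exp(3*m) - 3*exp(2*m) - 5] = 6*(exp(m) - 1)*exp(2*m)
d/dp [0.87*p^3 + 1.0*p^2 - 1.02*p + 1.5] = 2.61*p^2 + 2.0*p - 1.02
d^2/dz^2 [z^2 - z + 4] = 2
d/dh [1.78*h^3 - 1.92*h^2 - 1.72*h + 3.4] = 5.34*h^2 - 3.84*h - 1.72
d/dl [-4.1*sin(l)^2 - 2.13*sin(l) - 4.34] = -(8.2*sin(l) + 2.13)*cos(l)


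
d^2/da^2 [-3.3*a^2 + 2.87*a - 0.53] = -6.60000000000000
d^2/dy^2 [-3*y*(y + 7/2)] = -6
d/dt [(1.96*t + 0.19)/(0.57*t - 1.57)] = (5.001235 - 1.815735*t)/(0.57*t - 1.57)^3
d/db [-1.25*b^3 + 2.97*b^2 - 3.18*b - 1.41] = -3.75*b^2 + 5.94*b - 3.18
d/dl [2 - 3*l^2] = -6*l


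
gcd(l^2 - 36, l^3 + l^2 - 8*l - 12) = 1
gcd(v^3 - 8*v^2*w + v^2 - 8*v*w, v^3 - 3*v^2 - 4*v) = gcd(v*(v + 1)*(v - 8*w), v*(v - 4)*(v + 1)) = v^2 + v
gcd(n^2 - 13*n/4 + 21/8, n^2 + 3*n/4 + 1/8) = 1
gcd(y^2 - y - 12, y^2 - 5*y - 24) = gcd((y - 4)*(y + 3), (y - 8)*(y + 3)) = y + 3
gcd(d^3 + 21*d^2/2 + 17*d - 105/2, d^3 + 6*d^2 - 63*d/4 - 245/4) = d + 7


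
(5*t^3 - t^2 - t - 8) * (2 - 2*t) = -10*t^4 + 12*t^3 + 14*t - 16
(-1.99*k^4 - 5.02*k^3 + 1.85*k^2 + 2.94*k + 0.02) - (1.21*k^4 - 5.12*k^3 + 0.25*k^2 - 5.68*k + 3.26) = -3.2*k^4 + 0.100000000000001*k^3 + 1.6*k^2 + 8.62*k - 3.24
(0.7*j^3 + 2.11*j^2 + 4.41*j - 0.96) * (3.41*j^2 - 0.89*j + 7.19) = 2.387*j^5 + 6.5721*j^4 + 18.1932*j^3 + 7.9724*j^2 + 32.5623*j - 6.9024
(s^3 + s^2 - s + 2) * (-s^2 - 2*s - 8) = -s^5 - 3*s^4 - 9*s^3 - 8*s^2 + 4*s - 16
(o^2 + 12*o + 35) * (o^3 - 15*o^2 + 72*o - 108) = o^5 - 3*o^4 - 73*o^3 + 231*o^2 + 1224*o - 3780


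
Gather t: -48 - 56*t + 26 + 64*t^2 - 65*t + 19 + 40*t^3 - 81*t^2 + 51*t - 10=40*t^3 - 17*t^2 - 70*t - 13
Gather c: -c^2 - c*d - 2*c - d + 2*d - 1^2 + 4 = -c^2 + c*(-d - 2) + d + 3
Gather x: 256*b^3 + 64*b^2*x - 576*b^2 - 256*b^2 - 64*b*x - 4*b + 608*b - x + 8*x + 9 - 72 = 256*b^3 - 832*b^2 + 604*b + x*(64*b^2 - 64*b + 7) - 63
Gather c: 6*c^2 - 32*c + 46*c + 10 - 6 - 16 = 6*c^2 + 14*c - 12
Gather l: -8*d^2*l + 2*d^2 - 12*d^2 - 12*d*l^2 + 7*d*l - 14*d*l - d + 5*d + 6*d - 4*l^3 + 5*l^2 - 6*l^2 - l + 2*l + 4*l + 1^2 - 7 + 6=-10*d^2 + 10*d - 4*l^3 + l^2*(-12*d - 1) + l*(-8*d^2 - 7*d + 5)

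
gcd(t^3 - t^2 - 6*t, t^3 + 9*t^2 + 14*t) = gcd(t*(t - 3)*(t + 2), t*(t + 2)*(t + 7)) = t^2 + 2*t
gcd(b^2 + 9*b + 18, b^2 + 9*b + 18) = b^2 + 9*b + 18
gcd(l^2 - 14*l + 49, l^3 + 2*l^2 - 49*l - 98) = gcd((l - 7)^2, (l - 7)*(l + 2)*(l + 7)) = l - 7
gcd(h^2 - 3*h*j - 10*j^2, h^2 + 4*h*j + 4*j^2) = h + 2*j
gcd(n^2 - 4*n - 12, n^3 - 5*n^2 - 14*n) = n + 2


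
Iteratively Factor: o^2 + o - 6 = (o + 3)*(o - 2)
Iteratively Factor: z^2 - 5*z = (z - 5)*(z)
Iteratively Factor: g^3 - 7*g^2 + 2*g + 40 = (g - 5)*(g^2 - 2*g - 8) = (g - 5)*(g - 4)*(g + 2)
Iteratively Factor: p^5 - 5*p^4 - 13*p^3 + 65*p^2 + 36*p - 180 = (p + 2)*(p^4 - 7*p^3 + p^2 + 63*p - 90) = (p + 2)*(p + 3)*(p^3 - 10*p^2 + 31*p - 30) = (p - 3)*(p + 2)*(p + 3)*(p^2 - 7*p + 10) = (p - 5)*(p - 3)*(p + 2)*(p + 3)*(p - 2)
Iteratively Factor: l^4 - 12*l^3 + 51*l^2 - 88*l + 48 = (l - 4)*(l^3 - 8*l^2 + 19*l - 12) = (l - 4)*(l - 3)*(l^2 - 5*l + 4) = (l - 4)^2*(l - 3)*(l - 1)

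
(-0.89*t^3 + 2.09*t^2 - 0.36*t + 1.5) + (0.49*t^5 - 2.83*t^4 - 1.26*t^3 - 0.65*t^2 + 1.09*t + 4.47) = 0.49*t^5 - 2.83*t^4 - 2.15*t^3 + 1.44*t^2 + 0.73*t + 5.97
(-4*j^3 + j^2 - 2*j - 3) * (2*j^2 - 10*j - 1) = -8*j^5 + 42*j^4 - 10*j^3 + 13*j^2 + 32*j + 3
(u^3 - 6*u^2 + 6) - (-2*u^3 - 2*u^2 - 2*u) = 3*u^3 - 4*u^2 + 2*u + 6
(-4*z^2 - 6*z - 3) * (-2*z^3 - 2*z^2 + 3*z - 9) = 8*z^5 + 20*z^4 + 6*z^3 + 24*z^2 + 45*z + 27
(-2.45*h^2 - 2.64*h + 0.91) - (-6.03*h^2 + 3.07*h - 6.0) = 3.58*h^2 - 5.71*h + 6.91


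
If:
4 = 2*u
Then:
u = 2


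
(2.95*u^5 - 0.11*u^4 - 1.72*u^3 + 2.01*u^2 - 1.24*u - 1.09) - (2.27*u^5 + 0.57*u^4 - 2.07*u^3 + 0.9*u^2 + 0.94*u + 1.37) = 0.68*u^5 - 0.68*u^4 + 0.35*u^3 + 1.11*u^2 - 2.18*u - 2.46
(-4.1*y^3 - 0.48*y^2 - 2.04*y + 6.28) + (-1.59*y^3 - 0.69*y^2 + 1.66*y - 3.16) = -5.69*y^3 - 1.17*y^2 - 0.38*y + 3.12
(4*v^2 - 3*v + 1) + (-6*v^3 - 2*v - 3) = -6*v^3 + 4*v^2 - 5*v - 2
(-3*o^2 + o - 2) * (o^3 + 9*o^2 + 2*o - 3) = -3*o^5 - 26*o^4 + o^3 - 7*o^2 - 7*o + 6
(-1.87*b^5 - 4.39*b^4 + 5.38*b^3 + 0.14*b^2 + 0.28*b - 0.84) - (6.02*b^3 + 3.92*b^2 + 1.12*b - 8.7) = -1.87*b^5 - 4.39*b^4 - 0.64*b^3 - 3.78*b^2 - 0.84*b + 7.86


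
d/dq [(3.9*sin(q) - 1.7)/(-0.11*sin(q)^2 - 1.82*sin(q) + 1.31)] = (0.429*sin(q)^2 - 0.374*sin(q) + 2.015)*cos(q)/(0.0121*sin(q)^4 + 0.4004*sin(q)^3 + 3.0242*sin(q)^2 - 4.7684*sin(q) + 1.7161)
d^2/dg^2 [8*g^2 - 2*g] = 16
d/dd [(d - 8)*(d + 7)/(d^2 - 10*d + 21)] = (-9*d^2 + 154*d - 581)/(d^4 - 20*d^3 + 142*d^2 - 420*d + 441)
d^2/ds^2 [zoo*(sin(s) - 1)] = zoo*sin(s)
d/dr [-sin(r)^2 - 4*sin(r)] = -2*(sin(r) + 2)*cos(r)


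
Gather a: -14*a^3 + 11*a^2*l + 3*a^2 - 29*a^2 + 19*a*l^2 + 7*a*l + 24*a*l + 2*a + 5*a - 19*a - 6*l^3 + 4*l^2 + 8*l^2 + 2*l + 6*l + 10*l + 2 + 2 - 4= -14*a^3 + a^2*(11*l - 26) + a*(19*l^2 + 31*l - 12) - 6*l^3 + 12*l^2 + 18*l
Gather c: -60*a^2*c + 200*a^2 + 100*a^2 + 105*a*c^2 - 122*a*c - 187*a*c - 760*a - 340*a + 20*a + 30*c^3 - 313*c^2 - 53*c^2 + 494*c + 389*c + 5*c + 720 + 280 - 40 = 300*a^2 - 1080*a + 30*c^3 + c^2*(105*a - 366) + c*(-60*a^2 - 309*a + 888) + 960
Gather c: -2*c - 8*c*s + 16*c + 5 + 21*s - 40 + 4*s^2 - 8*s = c*(14 - 8*s) + 4*s^2 + 13*s - 35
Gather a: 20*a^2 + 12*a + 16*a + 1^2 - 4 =20*a^2 + 28*a - 3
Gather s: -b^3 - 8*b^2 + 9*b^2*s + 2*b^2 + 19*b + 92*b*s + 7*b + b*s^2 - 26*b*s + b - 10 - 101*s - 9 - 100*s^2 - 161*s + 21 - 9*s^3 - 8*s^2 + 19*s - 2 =-b^3 - 6*b^2 + 27*b - 9*s^3 + s^2*(b - 108) + s*(9*b^2 + 66*b - 243)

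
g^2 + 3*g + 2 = (g + 1)*(g + 2)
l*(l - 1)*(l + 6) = l^3 + 5*l^2 - 6*l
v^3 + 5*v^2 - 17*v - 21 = (v - 3)*(v + 1)*(v + 7)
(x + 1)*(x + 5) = x^2 + 6*x + 5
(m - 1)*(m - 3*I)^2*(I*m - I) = I*m^4 + 6*m^3 - 2*I*m^3 - 12*m^2 - 8*I*m^2 + 6*m + 18*I*m - 9*I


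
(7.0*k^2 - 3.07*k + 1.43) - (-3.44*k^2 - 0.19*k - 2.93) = 10.44*k^2 - 2.88*k + 4.36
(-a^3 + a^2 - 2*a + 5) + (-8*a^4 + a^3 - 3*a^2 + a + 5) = -8*a^4 - 2*a^2 - a + 10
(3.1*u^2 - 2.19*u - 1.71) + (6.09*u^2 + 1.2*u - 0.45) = 9.19*u^2 - 0.99*u - 2.16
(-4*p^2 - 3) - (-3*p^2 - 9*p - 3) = -p^2 + 9*p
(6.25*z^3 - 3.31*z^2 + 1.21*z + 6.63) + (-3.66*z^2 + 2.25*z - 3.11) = 6.25*z^3 - 6.97*z^2 + 3.46*z + 3.52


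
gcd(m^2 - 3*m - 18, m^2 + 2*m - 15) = 1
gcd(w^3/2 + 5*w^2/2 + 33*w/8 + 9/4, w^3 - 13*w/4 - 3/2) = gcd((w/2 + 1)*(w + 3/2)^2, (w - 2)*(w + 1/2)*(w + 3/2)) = w + 3/2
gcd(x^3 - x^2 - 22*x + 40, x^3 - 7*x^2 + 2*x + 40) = x - 4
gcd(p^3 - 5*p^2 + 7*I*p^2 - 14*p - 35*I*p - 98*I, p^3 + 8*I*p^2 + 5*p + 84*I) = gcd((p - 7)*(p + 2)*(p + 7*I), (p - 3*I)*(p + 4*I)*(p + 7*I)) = p + 7*I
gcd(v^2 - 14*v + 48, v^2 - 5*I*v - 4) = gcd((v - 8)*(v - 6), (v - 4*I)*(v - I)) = 1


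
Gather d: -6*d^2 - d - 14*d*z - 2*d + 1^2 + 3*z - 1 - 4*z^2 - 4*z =-6*d^2 + d*(-14*z - 3) - 4*z^2 - z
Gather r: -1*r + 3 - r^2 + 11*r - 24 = -r^2 + 10*r - 21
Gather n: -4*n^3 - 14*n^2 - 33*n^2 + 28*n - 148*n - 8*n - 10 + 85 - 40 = -4*n^3 - 47*n^2 - 128*n + 35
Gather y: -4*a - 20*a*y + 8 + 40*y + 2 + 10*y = -4*a + y*(50 - 20*a) + 10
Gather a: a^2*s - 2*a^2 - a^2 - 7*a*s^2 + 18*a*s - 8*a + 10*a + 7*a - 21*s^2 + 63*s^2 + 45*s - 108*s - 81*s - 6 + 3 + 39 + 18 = a^2*(s - 3) + a*(-7*s^2 + 18*s + 9) + 42*s^2 - 144*s + 54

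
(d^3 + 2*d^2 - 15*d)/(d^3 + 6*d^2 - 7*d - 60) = d/(d + 4)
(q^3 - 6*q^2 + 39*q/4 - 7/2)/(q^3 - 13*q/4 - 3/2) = (4*q^2 - 16*q + 7)/(4*q^2 + 8*q + 3)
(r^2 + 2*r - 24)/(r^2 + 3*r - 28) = (r + 6)/(r + 7)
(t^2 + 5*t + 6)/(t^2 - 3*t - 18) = (t + 2)/(t - 6)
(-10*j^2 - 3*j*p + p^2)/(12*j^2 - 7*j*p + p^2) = (-10*j^2 - 3*j*p + p^2)/(12*j^2 - 7*j*p + p^2)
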